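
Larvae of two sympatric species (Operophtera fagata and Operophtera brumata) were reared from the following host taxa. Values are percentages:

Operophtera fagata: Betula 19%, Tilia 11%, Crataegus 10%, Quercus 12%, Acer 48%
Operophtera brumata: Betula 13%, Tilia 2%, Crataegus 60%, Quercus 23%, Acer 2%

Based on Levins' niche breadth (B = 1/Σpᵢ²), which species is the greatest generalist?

Convert percentages to proportions (divide by 100).
Σp_fagaᵢ² = 0.19² + 0.11² + 0.10² + 0.12² + 0.48² = 0.0361 + 0.0121 + 0.0100 + 0.0144 + 0.2304 = 0.3030
B_faga = 1 / 0.3030 = 3.3003
Σp_brumᵢ² = 0.13² + 0.02² + 0.60² + 0.23² + 0.02² = 0.0169 + 0.0004 + 0.3600 + 0.0529 + 0.0004 = 0.4306
B_brum = 1 / 0.4306 = 2.3223
Highest B → broadest niche (most generalist): Operophtera fagata (B = 3.30).

Operophtera fagata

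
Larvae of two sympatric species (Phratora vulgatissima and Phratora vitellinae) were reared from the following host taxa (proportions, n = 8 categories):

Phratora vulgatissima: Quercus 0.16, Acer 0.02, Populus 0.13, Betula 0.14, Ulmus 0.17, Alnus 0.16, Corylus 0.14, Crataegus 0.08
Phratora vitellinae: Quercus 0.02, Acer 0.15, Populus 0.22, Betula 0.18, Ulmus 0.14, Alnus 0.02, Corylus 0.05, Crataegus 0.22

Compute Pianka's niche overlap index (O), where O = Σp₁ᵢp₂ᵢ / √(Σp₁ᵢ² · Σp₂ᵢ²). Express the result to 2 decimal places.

0.71

Σ p₁ᵢp₂ᵢ = 0.0032 + 0.0030 + 0.0286 + 0.0252 + 0.0238 + 0.0032 + 0.0070 + 0.0176 = 0.1116
Σp_1ᵢ² = 0.16² + 0.02² + 0.13² + 0.14² + 0.17² + 0.16² + 0.14² + 0.08² = 0.0256 + 0.0004 + 0.0169 + 0.0196 + 0.0289 + 0.0256 + 0.0196 + 0.0064 = 0.1430
Σp_2ᵢ² = 0.02² + 0.15² + 0.22² + 0.18² + 0.14² + 0.02² + 0.05² + 0.22² = 0.0004 + 0.0225 + 0.0484 + 0.0324 + 0.0196 + 0.0004 + 0.0025 + 0.0484 = 0.1746
O = 0.1116 / √(0.1430 × 0.1746) = 0.1116 / 0.15801 = 0.7063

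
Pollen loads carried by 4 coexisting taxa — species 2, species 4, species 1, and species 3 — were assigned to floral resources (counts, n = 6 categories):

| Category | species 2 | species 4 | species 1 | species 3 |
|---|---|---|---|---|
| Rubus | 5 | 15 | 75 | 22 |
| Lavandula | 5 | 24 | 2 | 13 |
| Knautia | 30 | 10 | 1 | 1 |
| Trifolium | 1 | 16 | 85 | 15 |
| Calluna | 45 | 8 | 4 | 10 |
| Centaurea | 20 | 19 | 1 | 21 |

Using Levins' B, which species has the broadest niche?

Proportions for species 2 (n=106): 5/106=0.0472, 5/106=0.0472, 30/106=0.2830, 1/106=0.0094, 45/106=0.4245, 20/106=0.1887
Proportions for species 4 (n=92): 15/92=0.1630, 24/92=0.2609, 10/92=0.1087, 16/92=0.1739, 8/92=0.0870, 19/92=0.2065
Proportions for species 1 (n=168): 75/168=0.4464, 2/168=0.0119, 1/168=0.0060, 85/168=0.5060, 4/168=0.0238, 1/168=0.0060
Proportions for species 3 (n=82): 22/82=0.2683, 13/82=0.1585, 1/82=0.0122, 15/82=0.1829, 10/82=0.1220, 21/82=0.2561
Σp_2ᵢ² = 0.0472² + 0.0472² + 0.2830² + 0.0094² + 0.4245² + 0.1887² = 0.002228 + 0.002228 + 0.080089 + 0.000088 + 0.180200 + 0.035608 = 0.300441
B_2 = 1 / 0.300441 = 3.3284
Σp_4ᵢ² = 0.1630² + 0.2609² + 0.1087² + 0.1739² + 0.0870² + 0.2065² = 0.026569 + 0.068069 + 0.011816 + 0.030241 + 0.007569 + 0.042642 = 0.186906
B_4 = 1 / 0.186906 = 5.3503
Σp_1ᵢ² = 0.4464² + 0.0119² + 0.0060² + 0.5060² + 0.0238² + 0.0060² = 0.199273 + 0.000142 + 0.000036 + 0.256036 + 0.000566 + 0.000036 = 0.456089
B_1 = 1 / 0.456089 = 2.1926
Σp_3ᵢ² = 0.2683² + 0.1585² + 0.0122² + 0.1829² + 0.1220² + 0.2561² = 0.071985 + 0.025122 + 0.000149 + 0.033452 + 0.014884 + 0.065587 = 0.211179
B_3 = 1 / 0.211179 = 4.7353
Highest B → broadest niche (most generalist): species 4 (B = 5.35).

species 4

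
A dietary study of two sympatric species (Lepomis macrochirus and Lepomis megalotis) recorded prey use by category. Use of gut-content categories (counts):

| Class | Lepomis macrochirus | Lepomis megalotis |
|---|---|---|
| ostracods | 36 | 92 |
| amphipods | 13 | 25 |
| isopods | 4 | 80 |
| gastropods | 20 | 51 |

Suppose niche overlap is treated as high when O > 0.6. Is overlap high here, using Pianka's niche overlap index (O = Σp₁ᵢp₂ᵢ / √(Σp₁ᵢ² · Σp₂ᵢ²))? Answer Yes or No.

Proportions for Lepomis macrochirus (n=73): 36/73=0.4932, 13/73=0.1781, 4/73=0.0548, 20/73=0.2740
Proportions for Lepomis megalotis (n=248): 92/248=0.3710, 25/248=0.1008, 80/248=0.3226, 51/248=0.2056
Σ p₁ᵢp₂ᵢ = 0.182977 + 0.017952 + 0.017678 + 0.056334 = 0.274941
Σp_1ᵢ² = 0.4932² + 0.1781² + 0.0548² + 0.2740² = 0.243246 + 0.031720 + 0.003003 + 0.075076 = 0.353045
Σp_2ᵢ² = 0.3710² + 0.1008² + 0.3226² + 0.2056² = 0.137641 + 0.010161 + 0.104071 + 0.042271 = 0.294144
O = 0.274941 / √(0.353045 × 0.294144) = 0.274941 / 0.3222516 = 0.8532
O = 0.8532 > 0.6 → Yes.

Yes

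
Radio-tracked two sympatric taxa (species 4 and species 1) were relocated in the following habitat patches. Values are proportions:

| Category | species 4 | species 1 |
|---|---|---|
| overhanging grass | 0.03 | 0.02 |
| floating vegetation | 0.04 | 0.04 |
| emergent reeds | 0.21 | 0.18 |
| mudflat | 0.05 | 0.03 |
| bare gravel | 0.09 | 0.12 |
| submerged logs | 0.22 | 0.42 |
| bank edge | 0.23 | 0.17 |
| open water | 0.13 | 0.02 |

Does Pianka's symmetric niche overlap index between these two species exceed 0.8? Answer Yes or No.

Yes

Σ p₁ᵢp₂ᵢ = 0.0006 + 0.0016 + 0.0378 + 0.0015 + 0.0108 + 0.0924 + 0.0391 + 0.0026 = 0.1864
Σp_1ᵢ² = 0.03² + 0.04² + 0.21² + 0.05² + 0.09² + 0.22² + 0.23² + 0.13² = 0.0009 + 0.0016 + 0.0441 + 0.0025 + 0.0081 + 0.0484 + 0.0529 + 0.0169 = 0.1754
Σp_2ᵢ² = 0.02² + 0.04² + 0.18² + 0.03² + 0.12² + 0.42² + 0.17² + 0.02² = 0.0004 + 0.0016 + 0.0324 + 0.0009 + 0.0144 + 0.1764 + 0.0289 + 0.0004 = 0.2554
O = 0.1864 / √(0.1754 × 0.2554) = 0.1864 / 0.21165 = 0.8807
O = 0.8807 > 0.8 → Yes.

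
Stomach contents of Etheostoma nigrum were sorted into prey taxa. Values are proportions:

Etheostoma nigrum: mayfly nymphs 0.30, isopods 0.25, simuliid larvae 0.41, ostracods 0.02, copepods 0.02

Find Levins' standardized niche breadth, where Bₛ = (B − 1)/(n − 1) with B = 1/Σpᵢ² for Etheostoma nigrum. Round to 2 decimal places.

0.53

Σpᵢ² = 0.30² + 0.25² + 0.41² + 0.02² + 0.02² = 0.0900 + 0.0625 + 0.1681 + 0.0004 + 0.0004 = 0.3214
B = 1 / 0.3214 = 3.1114
Bₛ = (B − 1)/(n − 1) = (3.1114 − 1)/(5 − 1) = 2.1114/4 = 0.5279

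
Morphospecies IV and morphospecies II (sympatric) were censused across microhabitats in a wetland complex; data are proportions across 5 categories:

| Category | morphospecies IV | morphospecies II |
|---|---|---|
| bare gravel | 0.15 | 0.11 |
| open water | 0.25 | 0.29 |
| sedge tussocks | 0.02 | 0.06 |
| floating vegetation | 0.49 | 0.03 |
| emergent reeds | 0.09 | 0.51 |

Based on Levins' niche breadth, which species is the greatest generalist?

Σp_IVᵢ² = 0.15² + 0.25² + 0.02² + 0.49² + 0.09² = 0.0225 + 0.0625 + 0.0004 + 0.2401 + 0.0081 = 0.3336
B_IV = 1 / 0.3336 = 2.9976
Σp_IIᵢ² = 0.11² + 0.29² + 0.06² + 0.03² + 0.51² = 0.0121 + 0.0841 + 0.0036 + 0.0009 + 0.2601 = 0.3608
B_II = 1 / 0.3608 = 2.7716
Highest B → broadest niche (most generalist): morphospecies IV (B = 3.00).

morphospecies IV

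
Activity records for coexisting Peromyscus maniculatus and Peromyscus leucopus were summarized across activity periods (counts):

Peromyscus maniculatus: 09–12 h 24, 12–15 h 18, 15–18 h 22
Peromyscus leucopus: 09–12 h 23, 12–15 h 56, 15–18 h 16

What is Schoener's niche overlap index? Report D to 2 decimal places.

0.69

Proportions for Peromyscus maniculatus (n=64): 24/64=0.3750, 18/64=0.2813, 22/64=0.3438
Proportions for Peromyscus leucopus (n=95): 23/95=0.2421, 56/95=0.5895, 16/95=0.1684
Σ|p₁ᵢ − p₂ᵢ| = 0.1329 + 0.3082 + 0.1754 = 0.6165
D = 1 − ½ × 0.6165 = 1 − 0.30825 = 0.69175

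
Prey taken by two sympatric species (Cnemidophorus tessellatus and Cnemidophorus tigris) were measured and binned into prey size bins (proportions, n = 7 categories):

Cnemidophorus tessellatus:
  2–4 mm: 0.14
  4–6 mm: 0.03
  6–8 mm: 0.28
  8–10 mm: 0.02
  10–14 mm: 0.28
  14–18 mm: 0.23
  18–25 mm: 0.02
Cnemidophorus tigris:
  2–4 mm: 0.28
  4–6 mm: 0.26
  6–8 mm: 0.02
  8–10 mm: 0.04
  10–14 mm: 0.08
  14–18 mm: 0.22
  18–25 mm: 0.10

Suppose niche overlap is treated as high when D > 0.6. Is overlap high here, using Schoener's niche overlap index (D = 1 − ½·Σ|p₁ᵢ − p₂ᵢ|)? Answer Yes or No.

No

Σ|p₁ᵢ − p₂ᵢ| = 0.14 + 0.23 + 0.26 + 0.02 + 0.20 + 0.01 + 0.08 = 0.94
D = 1 − ½ × 0.94 = 1 − 0.470 = 0.5300
D = 0.5300 < 0.6 → No.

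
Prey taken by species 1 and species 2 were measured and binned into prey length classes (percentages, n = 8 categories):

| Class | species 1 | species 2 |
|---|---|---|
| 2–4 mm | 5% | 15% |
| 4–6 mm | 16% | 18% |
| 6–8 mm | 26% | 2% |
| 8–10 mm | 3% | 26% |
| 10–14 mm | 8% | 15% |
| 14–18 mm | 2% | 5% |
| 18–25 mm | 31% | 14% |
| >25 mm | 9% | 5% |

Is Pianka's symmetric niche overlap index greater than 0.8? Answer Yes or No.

No

Convert percentages to proportions (divide by 100).
Σ p₁ᵢp₂ᵢ = 0.0075 + 0.0288 + 0.0052 + 0.0078 + 0.0120 + 0.0010 + 0.0434 + 0.0045 = 0.1102
Σp_1ᵢ² = 0.05² + 0.16² + 0.26² + 0.03² + 0.08² + 0.02² + 0.31² + 0.09² = 0.0025 + 0.0256 + 0.0676 + 0.0009 + 0.0064 + 0.0004 + 0.0961 + 0.0081 = 0.2076
Σp_2ᵢ² = 0.15² + 0.18² + 0.02² + 0.26² + 0.15² + 0.05² + 0.14² + 0.05² = 0.0225 + 0.0324 + 0.0004 + 0.0676 + 0.0225 + 0.0025 + 0.0196 + 0.0025 = 0.1700
O = 0.1102 / √(0.2076 × 0.1700) = 0.1102 / 0.18786 = 0.5866
O = 0.5866 < 0.8 → No.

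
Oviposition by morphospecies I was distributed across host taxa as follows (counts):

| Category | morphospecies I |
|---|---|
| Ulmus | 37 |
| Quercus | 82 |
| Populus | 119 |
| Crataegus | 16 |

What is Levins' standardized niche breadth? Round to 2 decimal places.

Proportions for morphospecies I (n=254): 37/254=0.1457, 82/254=0.3228, 119/254=0.4685, 16/254=0.0630
Σpᵢ² = 0.1457² + 0.3228² + 0.4685² + 0.0630² = 0.021228 + 0.104200 + 0.219492 + 0.003969 = 0.348889
B = 1 / 0.348889 = 2.8662
Bₛ = (B − 1)/(n − 1) = (2.8662 − 1)/(4 − 1) = 1.8662/3 = 0.6221

0.62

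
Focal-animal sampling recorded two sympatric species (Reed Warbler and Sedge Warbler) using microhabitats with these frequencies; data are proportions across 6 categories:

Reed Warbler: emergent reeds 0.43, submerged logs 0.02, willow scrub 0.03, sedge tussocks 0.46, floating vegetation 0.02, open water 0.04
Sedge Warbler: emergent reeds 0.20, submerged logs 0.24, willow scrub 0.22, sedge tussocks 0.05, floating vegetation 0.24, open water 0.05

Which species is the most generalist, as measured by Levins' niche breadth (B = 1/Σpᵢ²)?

Σp_Reedᵢ² = 0.43² + 0.02² + 0.03² + 0.46² + 0.02² + 0.04² = 0.1849 + 0.0004 + 0.0009 + 0.2116 + 0.0004 + 0.0016 = 0.3998
B_Reed = 1 / 0.3998 = 2.5013
Σp_Sedgᵢ² = 0.20² + 0.24² + 0.22² + 0.05² + 0.24² + 0.05² = 0.0400 + 0.0576 + 0.0484 + 0.0025 + 0.0576 + 0.0025 = 0.2086
B_Sedg = 1 / 0.2086 = 4.7939
Highest B → broadest niche (most generalist): Sedge Warbler (B = 4.79).

Sedge Warbler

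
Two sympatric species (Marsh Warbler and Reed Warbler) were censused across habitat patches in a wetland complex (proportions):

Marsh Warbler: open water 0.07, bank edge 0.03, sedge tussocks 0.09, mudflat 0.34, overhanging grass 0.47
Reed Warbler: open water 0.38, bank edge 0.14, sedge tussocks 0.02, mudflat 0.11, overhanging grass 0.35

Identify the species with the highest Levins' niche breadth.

Σp_Marsᵢ² = 0.07² + 0.03² + 0.09² + 0.34² + 0.47² = 0.0049 + 0.0009 + 0.0081 + 0.1156 + 0.2209 = 0.3504
B_Mars = 1 / 0.3504 = 2.8539
Σp_Reedᵢ² = 0.38² + 0.14² + 0.02² + 0.11² + 0.35² = 0.1444 + 0.0196 + 0.0004 + 0.0121 + 0.1225 = 0.2990
B_Reed = 1 / 0.2990 = 3.3445
Highest B → broadest niche (most generalist): Reed Warbler (B = 3.34).

Reed Warbler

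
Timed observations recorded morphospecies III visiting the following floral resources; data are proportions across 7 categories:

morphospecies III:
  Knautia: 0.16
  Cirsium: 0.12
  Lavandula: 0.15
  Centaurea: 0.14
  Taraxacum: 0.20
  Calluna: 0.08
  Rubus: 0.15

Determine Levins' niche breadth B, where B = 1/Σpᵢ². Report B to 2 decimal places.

6.62

Σpᵢ² = 0.16² + 0.12² + 0.15² + 0.14² + 0.20² + 0.08² + 0.15² = 0.0256 + 0.0144 + 0.0225 + 0.0196 + 0.0400 + 0.0064 + 0.0225 = 0.1510
B = 1 / 0.1510 = 6.6225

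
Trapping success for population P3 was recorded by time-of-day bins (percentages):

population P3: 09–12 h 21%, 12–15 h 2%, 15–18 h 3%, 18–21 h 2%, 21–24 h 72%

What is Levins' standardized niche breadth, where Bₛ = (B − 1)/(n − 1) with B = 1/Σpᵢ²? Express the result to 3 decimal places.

0.193

Convert percentages to proportions (divide by 100).
Σpᵢ² = 0.21² + 0.02² + 0.03² + 0.02² + 0.72² = 0.0441 + 0.0004 + 0.0009 + 0.0004 + 0.5184 = 0.5642
B = 1 / 0.5642 = 1.77242
Bₛ = (B − 1)/(n − 1) = (1.77242 − 1)/(5 − 1) = 0.77242/4 = 0.19311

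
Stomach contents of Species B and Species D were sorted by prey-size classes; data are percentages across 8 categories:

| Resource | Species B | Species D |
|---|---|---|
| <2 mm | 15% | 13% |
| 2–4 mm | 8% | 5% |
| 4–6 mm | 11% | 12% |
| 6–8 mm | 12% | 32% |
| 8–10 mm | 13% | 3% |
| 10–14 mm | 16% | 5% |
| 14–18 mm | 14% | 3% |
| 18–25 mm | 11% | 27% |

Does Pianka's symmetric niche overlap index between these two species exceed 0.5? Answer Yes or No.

Convert percentages to proportions (divide by 100).
Σ p₁ᵢp₂ᵢ = 0.0195 + 0.0040 + 0.0132 + 0.0384 + 0.0039 + 0.0080 + 0.0042 + 0.0297 = 0.1209
Σp_1ᵢ² = 0.15² + 0.08² + 0.11² + 0.12² + 0.13² + 0.16² + 0.14² + 0.11² = 0.0225 + 0.0064 + 0.0121 + 0.0144 + 0.0169 + 0.0256 + 0.0196 + 0.0121 = 0.1296
Σp_2ᵢ² = 0.13² + 0.05² + 0.12² + 0.32² + 0.03² + 0.05² + 0.03² + 0.27² = 0.0169 + 0.0025 + 0.0144 + 0.1024 + 0.0009 + 0.0025 + 0.0009 + 0.0729 = 0.2134
O = 0.1209 / √(0.1296 × 0.2134) = 0.1209 / 0.16630 = 0.7270
O = 0.7270 > 0.5 → Yes.

Yes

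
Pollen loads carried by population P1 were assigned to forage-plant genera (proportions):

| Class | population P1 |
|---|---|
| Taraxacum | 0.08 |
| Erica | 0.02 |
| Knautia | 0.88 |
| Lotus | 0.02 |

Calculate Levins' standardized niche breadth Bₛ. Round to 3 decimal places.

Σpᵢ² = 0.08² + 0.02² + 0.88² + 0.02² = 0.0064 + 0.0004 + 0.7744 + 0.0004 = 0.7816
B = 1 / 0.7816 = 1.27943
Bₛ = (B − 1)/(n − 1) = (1.27943 − 1)/(4 − 1) = 0.27943/3 = 0.09314

0.093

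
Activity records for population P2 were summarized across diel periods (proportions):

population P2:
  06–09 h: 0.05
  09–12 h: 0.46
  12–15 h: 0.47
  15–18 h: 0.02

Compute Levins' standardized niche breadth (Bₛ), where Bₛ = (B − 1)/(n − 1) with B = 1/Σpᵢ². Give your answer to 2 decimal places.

Σpᵢ² = 0.05² + 0.46² + 0.47² + 0.02² = 0.0025 + 0.2116 + 0.2209 + 0.0004 = 0.4354
B = 1 / 0.4354 = 2.2967
Bₛ = (B − 1)/(n − 1) = (2.2967 − 1)/(4 − 1) = 1.2967/3 = 0.4322

0.43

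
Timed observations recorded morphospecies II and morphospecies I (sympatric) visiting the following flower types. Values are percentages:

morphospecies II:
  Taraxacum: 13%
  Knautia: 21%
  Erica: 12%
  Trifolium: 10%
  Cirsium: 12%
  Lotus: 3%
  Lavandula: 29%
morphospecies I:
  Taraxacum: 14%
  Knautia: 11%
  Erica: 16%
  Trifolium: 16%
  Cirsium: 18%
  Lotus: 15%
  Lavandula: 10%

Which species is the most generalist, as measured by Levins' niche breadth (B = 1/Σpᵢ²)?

morphospecies I

Convert percentages to proportions (divide by 100).
Σp_IIᵢ² = 0.13² + 0.21² + 0.12² + 0.10² + 0.12² + 0.03² + 0.29² = 0.0169 + 0.0441 + 0.0144 + 0.0100 + 0.0144 + 0.0009 + 0.0841 = 0.1848
B_II = 1 / 0.1848 = 5.4113
Σp_Iᵢ² = 0.14² + 0.11² + 0.16² + 0.16² + 0.18² + 0.15² + 0.10² = 0.0196 + 0.0121 + 0.0256 + 0.0256 + 0.0324 + 0.0225 + 0.0100 = 0.1478
B_I = 1 / 0.1478 = 6.7659
Highest B → broadest niche (most generalist): morphospecies I (B = 6.77).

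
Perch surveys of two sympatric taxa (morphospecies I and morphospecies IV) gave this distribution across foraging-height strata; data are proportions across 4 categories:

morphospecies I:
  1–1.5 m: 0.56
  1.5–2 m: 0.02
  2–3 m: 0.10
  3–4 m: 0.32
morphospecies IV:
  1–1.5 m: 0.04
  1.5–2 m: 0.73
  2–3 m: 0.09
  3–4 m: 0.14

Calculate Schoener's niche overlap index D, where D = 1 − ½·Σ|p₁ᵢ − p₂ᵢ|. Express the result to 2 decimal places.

Σ|p₁ᵢ − p₂ᵢ| = 0.52 + 0.71 + 0.01 + 0.18 = 1.42
D = 1 − ½ × 1.42 = 1 − 0.710 = 0.2900

0.29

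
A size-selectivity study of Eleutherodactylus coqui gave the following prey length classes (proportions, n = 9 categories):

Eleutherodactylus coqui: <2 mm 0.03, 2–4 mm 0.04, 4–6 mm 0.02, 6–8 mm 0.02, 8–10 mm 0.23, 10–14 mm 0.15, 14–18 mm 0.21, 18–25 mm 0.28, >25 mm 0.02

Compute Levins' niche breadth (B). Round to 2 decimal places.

4.96

Σpᵢ² = 0.03² + 0.04² + 0.02² + 0.02² + 0.23² + 0.15² + 0.21² + 0.28² + 0.02² = 0.0009 + 0.0016 + 0.0004 + 0.0004 + 0.0529 + 0.0225 + 0.0441 + 0.0784 + 0.0004 = 0.2016
B = 1 / 0.2016 = 4.9603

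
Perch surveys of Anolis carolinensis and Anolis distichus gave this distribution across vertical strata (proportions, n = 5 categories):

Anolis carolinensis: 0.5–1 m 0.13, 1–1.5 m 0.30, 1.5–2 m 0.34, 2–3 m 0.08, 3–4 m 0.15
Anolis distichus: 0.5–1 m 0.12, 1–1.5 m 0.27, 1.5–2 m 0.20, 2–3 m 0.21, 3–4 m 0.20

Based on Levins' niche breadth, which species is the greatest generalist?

Anolis distichus

Σp_caroᵢ² = 0.13² + 0.30² + 0.34² + 0.08² + 0.15² = 0.0169 + 0.0900 + 0.1156 + 0.0064 + 0.0225 = 0.2514
B_caro = 1 / 0.2514 = 3.9777
Σp_distᵢ² = 0.12² + 0.27² + 0.20² + 0.21² + 0.20² = 0.0144 + 0.0729 + 0.0400 + 0.0441 + 0.0400 = 0.2114
B_dist = 1 / 0.2114 = 4.7304
Highest B → broadest niche (most generalist): Anolis distichus (B = 4.73).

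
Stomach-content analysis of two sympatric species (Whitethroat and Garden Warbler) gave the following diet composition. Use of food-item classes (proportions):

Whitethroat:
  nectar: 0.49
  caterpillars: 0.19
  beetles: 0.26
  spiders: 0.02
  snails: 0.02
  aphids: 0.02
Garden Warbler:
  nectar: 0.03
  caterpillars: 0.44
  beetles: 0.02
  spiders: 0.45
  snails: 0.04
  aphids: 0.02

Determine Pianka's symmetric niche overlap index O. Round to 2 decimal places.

0.31

Σ p₁ᵢp₂ᵢ = 0.0147 + 0.0836 + 0.0052 + 0.0090 + 0.0008 + 0.0004 = 0.1137
Σp_1ᵢ² = 0.49² + 0.19² + 0.26² + 0.02² + 0.02² + 0.02² = 0.2401 + 0.0361 + 0.0676 + 0.0004 + 0.0004 + 0.0004 = 0.3450
Σp_2ᵢ² = 0.03² + 0.44² + 0.02² + 0.45² + 0.04² + 0.02² = 0.0009 + 0.1936 + 0.0004 + 0.2025 + 0.0016 + 0.0004 = 0.3994
O = 0.1137 / √(0.3450 × 0.3994) = 0.1137 / 0.37120 = 0.3063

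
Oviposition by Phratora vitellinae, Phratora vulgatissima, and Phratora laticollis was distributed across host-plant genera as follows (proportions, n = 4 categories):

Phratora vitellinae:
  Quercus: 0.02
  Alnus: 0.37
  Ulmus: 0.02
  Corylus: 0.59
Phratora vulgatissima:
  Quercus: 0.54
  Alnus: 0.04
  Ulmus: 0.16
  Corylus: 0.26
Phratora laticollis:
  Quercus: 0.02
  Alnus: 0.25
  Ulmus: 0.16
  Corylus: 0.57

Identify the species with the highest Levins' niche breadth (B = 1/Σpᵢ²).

Σp_viteᵢ² = 0.02² + 0.37² + 0.02² + 0.59² = 0.0004 + 0.1369 + 0.0004 + 0.3481 = 0.4858
B_vite = 1 / 0.4858 = 2.0585
Σp_vulgᵢ² = 0.54² + 0.04² + 0.16² + 0.26² = 0.2916 + 0.0016 + 0.0256 + 0.0676 = 0.3864
B_vulg = 1 / 0.3864 = 2.5880
Σp_latiᵢ² = 0.02² + 0.25² + 0.16² + 0.57² = 0.0004 + 0.0625 + 0.0256 + 0.3249 = 0.4134
B_lati = 1 / 0.4134 = 2.4190
Highest B → broadest niche (most generalist): Phratora vulgatissima (B = 2.59).

Phratora vulgatissima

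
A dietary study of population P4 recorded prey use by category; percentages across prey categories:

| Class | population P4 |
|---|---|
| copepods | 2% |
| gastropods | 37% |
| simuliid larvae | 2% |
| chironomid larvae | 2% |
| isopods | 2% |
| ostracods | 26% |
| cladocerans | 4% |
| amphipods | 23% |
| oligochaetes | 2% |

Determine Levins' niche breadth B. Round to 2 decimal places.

Convert percentages to proportions (divide by 100).
Σpᵢ² = 0.02² + 0.37² + 0.02² + 0.02² + 0.02² + 0.26² + 0.04² + 0.23² + 0.02² = 0.0004 + 0.1369 + 0.0004 + 0.0004 + 0.0004 + 0.0676 + 0.0016 + 0.0529 + 0.0004 = 0.2610
B = 1 / 0.2610 = 3.8314

3.83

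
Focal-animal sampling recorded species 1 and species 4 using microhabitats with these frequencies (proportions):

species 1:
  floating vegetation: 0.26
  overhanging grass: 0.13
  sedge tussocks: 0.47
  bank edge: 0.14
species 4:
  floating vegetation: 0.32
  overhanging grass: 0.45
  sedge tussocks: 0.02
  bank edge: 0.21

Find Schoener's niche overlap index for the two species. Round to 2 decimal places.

Σ|p₁ᵢ − p₂ᵢ| = 0.06 + 0.32 + 0.45 + 0.07 = 0.90
D = 1 − ½ × 0.90 = 1 − 0.450 = 0.5500

0.55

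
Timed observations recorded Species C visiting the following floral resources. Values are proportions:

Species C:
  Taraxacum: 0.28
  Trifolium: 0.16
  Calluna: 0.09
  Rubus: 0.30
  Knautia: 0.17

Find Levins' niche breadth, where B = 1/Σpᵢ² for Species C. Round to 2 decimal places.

Σpᵢ² = 0.28² + 0.16² + 0.09² + 0.30² + 0.17² = 0.0784 + 0.0256 + 0.0081 + 0.0900 + 0.0289 = 0.2310
B = 1 / 0.2310 = 4.3290

4.33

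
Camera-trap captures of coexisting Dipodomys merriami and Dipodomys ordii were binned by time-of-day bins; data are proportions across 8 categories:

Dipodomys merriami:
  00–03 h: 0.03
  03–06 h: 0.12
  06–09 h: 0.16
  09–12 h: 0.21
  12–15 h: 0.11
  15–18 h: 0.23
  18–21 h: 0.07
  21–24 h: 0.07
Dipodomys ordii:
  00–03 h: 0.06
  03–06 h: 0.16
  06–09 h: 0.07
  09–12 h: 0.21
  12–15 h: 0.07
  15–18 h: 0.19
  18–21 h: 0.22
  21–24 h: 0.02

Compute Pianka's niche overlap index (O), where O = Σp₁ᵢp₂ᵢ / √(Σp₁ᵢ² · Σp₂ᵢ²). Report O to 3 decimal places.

Σ p₁ᵢp₂ᵢ = 0.0018 + 0.0192 + 0.0112 + 0.0441 + 0.0077 + 0.0437 + 0.0154 + 0.0014 = 0.1445
Σp_1ᵢ² = 0.03² + 0.12² + 0.16² + 0.21² + 0.11² + 0.23² + 0.07² + 0.07² = 0.0009 + 0.0144 + 0.0256 + 0.0441 + 0.0121 + 0.0529 + 0.0049 + 0.0049 = 0.1598
Σp_2ᵢ² = 0.06² + 0.16² + 0.07² + 0.21² + 0.07² + 0.19² + 0.22² + 0.02² = 0.0036 + 0.0256 + 0.0049 + 0.0441 + 0.0049 + 0.0361 + 0.0484 + 0.0004 = 0.1680
O = 0.1445 / √(0.1598 × 0.1680) = 0.1445 / 0.163849 = 0.88191

0.882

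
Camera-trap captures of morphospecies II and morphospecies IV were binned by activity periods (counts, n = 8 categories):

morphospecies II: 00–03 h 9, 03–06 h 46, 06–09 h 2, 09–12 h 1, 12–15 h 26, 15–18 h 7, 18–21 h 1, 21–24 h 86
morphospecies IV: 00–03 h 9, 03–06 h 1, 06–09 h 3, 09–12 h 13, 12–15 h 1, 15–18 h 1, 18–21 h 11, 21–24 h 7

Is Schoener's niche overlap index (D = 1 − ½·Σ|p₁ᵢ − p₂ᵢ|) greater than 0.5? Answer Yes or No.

Proportions for morphospecies II (n=178): 9/178=0.0506, 46/178=0.2584, 2/178=0.0112, 1/178=0.0056, 26/178=0.1461, 7/178=0.0393, 1/178=0.0056, 86/178=0.4831
Proportions for morphospecies IV (n=46): 9/46=0.1957, 1/46=0.0217, 3/46=0.0652, 13/46=0.2826, 1/46=0.0217, 1/46=0.0217, 11/46=0.2391, 7/46=0.1522
Σ|p₁ᵢ − p₂ᵢ| = 0.1451 + 0.2367 + 0.0540 + 0.2770 + 0.1244 + 0.0176 + 0.2335 + 0.3309 = 1.4192
D = 1 − ½ × 1.4192 = 1 − 0.70960 = 0.29040
D = 0.29040 < 0.5 → No.

No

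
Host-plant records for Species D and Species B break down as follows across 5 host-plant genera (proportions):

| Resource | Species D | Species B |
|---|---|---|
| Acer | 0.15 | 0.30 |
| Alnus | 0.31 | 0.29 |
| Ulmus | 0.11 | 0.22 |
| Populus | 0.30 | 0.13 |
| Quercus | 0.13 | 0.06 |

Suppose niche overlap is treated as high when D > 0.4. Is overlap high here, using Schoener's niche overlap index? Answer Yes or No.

Σ|p₁ᵢ − p₂ᵢ| = 0.15 + 0.02 + 0.11 + 0.17 + 0.07 = 0.52
D = 1 − ½ × 0.52 = 1 − 0.260 = 0.7400
D = 0.7400 > 0.4 → Yes.

Yes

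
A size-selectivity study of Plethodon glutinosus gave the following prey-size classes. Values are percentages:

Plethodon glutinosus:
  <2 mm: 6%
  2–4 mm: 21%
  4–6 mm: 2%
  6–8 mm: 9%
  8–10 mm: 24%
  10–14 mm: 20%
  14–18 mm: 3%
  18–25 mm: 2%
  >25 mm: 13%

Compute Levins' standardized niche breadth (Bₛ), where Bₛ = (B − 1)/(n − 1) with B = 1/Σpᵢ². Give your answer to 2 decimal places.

Convert percentages to proportions (divide by 100).
Σpᵢ² = 0.06² + 0.21² + 0.02² + 0.09² + 0.24² + 0.20² + 0.03² + 0.02² + 0.13² = 0.0036 + 0.0441 + 0.0004 + 0.0081 + 0.0576 + 0.0400 + 0.0009 + 0.0004 + 0.0169 = 0.1720
B = 1 / 0.1720 = 5.8140
Bₛ = (B − 1)/(n − 1) = (5.8140 − 1)/(9 − 1) = 4.8140/8 = 0.6018

0.60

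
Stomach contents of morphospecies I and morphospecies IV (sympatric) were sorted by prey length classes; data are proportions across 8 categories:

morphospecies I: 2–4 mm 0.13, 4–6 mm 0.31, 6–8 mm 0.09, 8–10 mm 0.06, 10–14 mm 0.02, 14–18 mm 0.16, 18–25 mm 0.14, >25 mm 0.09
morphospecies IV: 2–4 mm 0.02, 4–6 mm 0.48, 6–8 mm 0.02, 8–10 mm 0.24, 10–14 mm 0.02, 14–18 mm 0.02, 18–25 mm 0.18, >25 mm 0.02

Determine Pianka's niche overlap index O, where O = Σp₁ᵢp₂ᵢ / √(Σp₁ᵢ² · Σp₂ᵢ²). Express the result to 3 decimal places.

Σ p₁ᵢp₂ᵢ = 0.0026 + 0.1488 + 0.0018 + 0.0144 + 0.0004 + 0.0032 + 0.0252 + 0.0018 = 0.1982
Σp_1ᵢ² = 0.13² + 0.31² + 0.09² + 0.06² + 0.02² + 0.16² + 0.14² + 0.09² = 0.0169 + 0.0961 + 0.0081 + 0.0036 + 0.0004 + 0.0256 + 0.0196 + 0.0081 = 0.1784
Σp_2ᵢ² = 0.02² + 0.48² + 0.02² + 0.24² + 0.02² + 0.02² + 0.18² + 0.02² = 0.0004 + 0.2304 + 0.0004 + 0.0576 + 0.0004 + 0.0004 + 0.0324 + 0.0004 = 0.3224
O = 0.1982 / √(0.1784 × 0.3224) = 0.1982 / 0.239825 = 0.82644

0.826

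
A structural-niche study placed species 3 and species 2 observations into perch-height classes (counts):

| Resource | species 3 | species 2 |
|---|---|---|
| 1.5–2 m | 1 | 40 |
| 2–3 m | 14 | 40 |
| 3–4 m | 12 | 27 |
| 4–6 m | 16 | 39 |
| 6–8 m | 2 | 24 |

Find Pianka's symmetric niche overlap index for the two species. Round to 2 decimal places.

0.84

Proportions for species 3 (n=45): 1/45=0.0222, 14/45=0.3111, 12/45=0.2667, 16/45=0.3556, 2/45=0.0444
Proportions for species 2 (n=170): 40/170=0.2353, 40/170=0.2353, 27/170=0.1588, 39/170=0.2294, 24/170=0.1412
Σ p₁ᵢp₂ᵢ = 0.005224 + 0.073202 + 0.042352 + 0.081575 + 0.006269 = 0.208622
Σp_1ᵢ² = 0.0222² + 0.3111² + 0.2667² + 0.3556² + 0.0444² = 0.000493 + 0.096783 + 0.071129 + 0.126451 + 0.001971 = 0.296827
Σp_2ᵢ² = 0.2353² + 0.2353² + 0.1588² + 0.2294² + 0.1412² = 0.055366 + 0.055366 + 0.025217 + 0.052624 + 0.019937 = 0.208510
O = 0.208622 / √(0.296827 × 0.208510) = 0.208622 / 0.2487798 = 0.8386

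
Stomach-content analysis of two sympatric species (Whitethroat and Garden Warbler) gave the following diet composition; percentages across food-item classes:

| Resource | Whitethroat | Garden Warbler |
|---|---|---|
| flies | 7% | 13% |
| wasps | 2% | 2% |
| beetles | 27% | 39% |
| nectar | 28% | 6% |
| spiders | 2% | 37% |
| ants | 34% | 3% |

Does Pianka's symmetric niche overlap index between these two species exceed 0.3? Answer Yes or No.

Convert percentages to proportions (divide by 100).
Σ p₁ᵢp₂ᵢ = 0.0091 + 0.0004 + 0.1053 + 0.0168 + 0.0074 + 0.0102 = 0.1492
Σp_1ᵢ² = 0.07² + 0.02² + 0.27² + 0.28² + 0.02² + 0.34² = 0.0049 + 0.0004 + 0.0729 + 0.0784 + 0.0004 + 0.1156 = 0.2726
Σp_2ᵢ² = 0.13² + 0.02² + 0.39² + 0.06² + 0.37² + 0.03² = 0.0169 + 0.0004 + 0.1521 + 0.0036 + 0.1369 + 0.0009 = 0.3108
O = 0.1492 / √(0.2726 × 0.3108) = 0.1492 / 0.29107 = 0.5126
O = 0.5126 > 0.3 → Yes.

Yes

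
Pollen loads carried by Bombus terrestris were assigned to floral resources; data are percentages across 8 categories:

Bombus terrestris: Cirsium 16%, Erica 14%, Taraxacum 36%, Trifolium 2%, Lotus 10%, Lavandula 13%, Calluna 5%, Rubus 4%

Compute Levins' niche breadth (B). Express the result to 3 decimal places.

Convert percentages to proportions (divide by 100).
Σpᵢ² = 0.16² + 0.14² + 0.36² + 0.02² + 0.10² + 0.13² + 0.05² + 0.04² = 0.0256 + 0.0196 + 0.1296 + 0.0004 + 0.0100 + 0.0169 + 0.0025 + 0.0016 = 0.2062
B = 1 / 0.2062 = 4.84966

4.850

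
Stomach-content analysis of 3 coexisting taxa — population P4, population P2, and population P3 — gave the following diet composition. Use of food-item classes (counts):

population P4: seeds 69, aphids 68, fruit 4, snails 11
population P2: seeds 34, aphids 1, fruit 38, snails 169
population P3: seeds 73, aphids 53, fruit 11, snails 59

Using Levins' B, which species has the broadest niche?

Proportions for population P4 (n=152): 69/152=0.4539, 68/152=0.4474, 4/152=0.0263, 11/152=0.0724
Proportions for population P2 (n=242): 34/242=0.1405, 1/242=0.0041, 38/242=0.1570, 169/242=0.6983
Proportions for population P3 (n=196): 73/196=0.3724, 53/196=0.2704, 11/196=0.0561, 59/196=0.3010
Σp_P4ᵢ² = 0.4539² + 0.4474² + 0.0263² + 0.0724² = 0.206025 + 0.200167 + 0.000692 + 0.005242 = 0.412126
B_P4 = 1 / 0.412126 = 2.4264
Σp_P2ᵢ² = 0.1405² + 0.0041² + 0.1570² + 0.6983² = 0.019740 + 0.000017 + 0.024649 + 0.487623 = 0.532029
B_P2 = 1 / 0.532029 = 1.8796
Σp_P3ᵢ² = 0.3724² + 0.2704² + 0.0561² + 0.3010² = 0.138682 + 0.073116 + 0.003147 + 0.090601 = 0.305546
B_P3 = 1 / 0.305546 = 3.2728
Highest B → broadest niche (most generalist): population P3 (B = 3.27).

population P3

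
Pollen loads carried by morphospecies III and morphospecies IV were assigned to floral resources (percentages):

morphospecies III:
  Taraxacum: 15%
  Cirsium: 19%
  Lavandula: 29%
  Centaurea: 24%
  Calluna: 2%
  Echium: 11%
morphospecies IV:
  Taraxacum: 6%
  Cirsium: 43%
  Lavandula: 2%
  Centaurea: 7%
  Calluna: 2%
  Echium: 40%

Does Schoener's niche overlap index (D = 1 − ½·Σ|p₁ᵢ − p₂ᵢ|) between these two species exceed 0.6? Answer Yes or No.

No

Convert percentages to proportions (divide by 100).
Σ|p₁ᵢ − p₂ᵢ| = 0.09 + 0.24 + 0.27 + 0.17 + 0.00 + 0.29 = 1.06
D = 1 − ½ × 1.06 = 1 − 0.530 = 0.4700
D = 0.4700 < 0.6 → No.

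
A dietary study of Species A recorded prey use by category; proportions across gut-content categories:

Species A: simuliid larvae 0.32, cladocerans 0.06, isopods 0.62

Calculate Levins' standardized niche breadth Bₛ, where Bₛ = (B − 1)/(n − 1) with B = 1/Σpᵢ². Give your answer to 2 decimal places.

Σpᵢ² = 0.32² + 0.06² + 0.62² = 0.1024 + 0.0036 + 0.3844 = 0.4904
B = 1 / 0.4904 = 2.0392
Bₛ = (B − 1)/(n − 1) = (2.0392 − 1)/(3 − 1) = 1.0392/2 = 0.5196

0.52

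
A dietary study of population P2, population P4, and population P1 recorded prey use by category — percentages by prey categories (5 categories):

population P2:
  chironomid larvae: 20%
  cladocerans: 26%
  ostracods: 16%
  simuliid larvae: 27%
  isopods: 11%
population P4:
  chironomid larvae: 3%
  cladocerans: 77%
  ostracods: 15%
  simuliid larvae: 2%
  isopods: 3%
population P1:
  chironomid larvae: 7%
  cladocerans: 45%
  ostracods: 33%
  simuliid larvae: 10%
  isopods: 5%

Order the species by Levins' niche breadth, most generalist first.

population P2 > population P1 > population P4

Convert percentages to proportions (divide by 100).
Σp_P2ᵢ² = 0.20² + 0.26² + 0.16² + 0.27² + 0.11² = 0.0400 + 0.0676 + 0.0256 + 0.0729 + 0.0121 = 0.2182
B_P2 = 1 / 0.2182 = 4.5830
Σp_P4ᵢ² = 0.03² + 0.77² + 0.15² + 0.02² + 0.03² = 0.0009 + 0.5929 + 0.0225 + 0.0004 + 0.0009 = 0.6176
B_P4 = 1 / 0.6176 = 1.6192
Σp_P1ᵢ² = 0.07² + 0.45² + 0.33² + 0.10² + 0.05² = 0.0049 + 0.2025 + 0.1089 + 0.0100 + 0.0025 = 0.3288
B_P1 = 1 / 0.3288 = 3.0414
Ranking by B (broadest → narrowest): population P2 (4.58) > population P1 (3.04) > population P4 (1.62)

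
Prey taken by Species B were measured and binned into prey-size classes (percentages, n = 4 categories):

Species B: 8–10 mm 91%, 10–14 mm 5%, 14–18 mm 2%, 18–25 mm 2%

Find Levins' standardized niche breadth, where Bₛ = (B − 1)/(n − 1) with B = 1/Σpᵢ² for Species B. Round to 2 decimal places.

0.07

Convert percentages to proportions (divide by 100).
Σpᵢ² = 0.91² + 0.05² + 0.02² + 0.02² = 0.8281 + 0.0025 + 0.0004 + 0.0004 = 0.8314
B = 1 / 0.8314 = 1.2028
Bₛ = (B − 1)/(n − 1) = (1.2028 − 1)/(4 − 1) = 0.2028/3 = 0.0676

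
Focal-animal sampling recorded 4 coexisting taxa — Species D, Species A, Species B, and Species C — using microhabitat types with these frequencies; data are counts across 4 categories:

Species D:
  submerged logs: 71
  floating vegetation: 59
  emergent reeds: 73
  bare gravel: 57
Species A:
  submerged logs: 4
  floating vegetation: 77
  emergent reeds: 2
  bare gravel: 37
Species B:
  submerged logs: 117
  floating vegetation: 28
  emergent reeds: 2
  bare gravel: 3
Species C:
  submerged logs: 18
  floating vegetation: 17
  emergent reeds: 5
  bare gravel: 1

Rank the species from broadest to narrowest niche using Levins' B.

Proportions for Species D (n=260): 71/260=0.2731, 59/260=0.2269, 73/260=0.2808, 57/260=0.2192
Proportions for Species A (n=120): 4/120=0.0333, 77/120=0.6417, 2/120=0.0167, 37/120=0.3083
Proportions for Species B (n=150): 117/150=0.7800, 28/150=0.1867, 2/150=0.0133, 3/150=0.0200
Proportions for Species C (n=41): 18/41=0.4390, 17/41=0.4146, 5/41=0.1220, 1/41=0.0244
Σp_Dᵢ² = 0.2731² + 0.2269² + 0.2808² + 0.2192² = 0.074584 + 0.051484 + 0.078849 + 0.048049 = 0.252966
B_D = 1 / 0.252966 = 3.9531
Σp_Aᵢ² = 0.0333² + 0.6417² + 0.0167² + 0.3083² = 0.001109 + 0.411779 + 0.000279 + 0.095049 = 0.508216
B_A = 1 / 0.508216 = 1.9677
Σp_Bᵢ² = 0.7800² + 0.1867² + 0.0133² + 0.0200² = 0.608400 + 0.034857 + 0.000177 + 0.000400 = 0.643834
B_B = 1 / 0.643834 = 1.5532
Σp_Cᵢ² = 0.4390² + 0.4146² + 0.1220² + 0.0244² = 0.192721 + 0.171893 + 0.014884 + 0.000595 = 0.380093
B_C = 1 / 0.380093 = 2.6309
Ranking by B (broadest → narrowest): Species D (3.95) > Species C (2.63) > Species A (1.97) > Species B (1.55)

Species D > Species C > Species A > Species B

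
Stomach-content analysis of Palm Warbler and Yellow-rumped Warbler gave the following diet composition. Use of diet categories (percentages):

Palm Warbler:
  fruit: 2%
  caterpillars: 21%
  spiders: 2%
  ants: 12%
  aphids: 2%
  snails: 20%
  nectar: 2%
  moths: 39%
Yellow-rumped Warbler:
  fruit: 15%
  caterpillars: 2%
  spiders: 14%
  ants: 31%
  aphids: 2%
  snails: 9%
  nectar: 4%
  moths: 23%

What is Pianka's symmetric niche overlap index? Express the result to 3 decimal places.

0.692

Convert percentages to proportions (divide by 100).
Σ p₁ᵢp₂ᵢ = 0.0030 + 0.0042 + 0.0028 + 0.0372 + 0.0004 + 0.0180 + 0.0008 + 0.0897 = 0.1561
Σp_1ᵢ² = 0.02² + 0.21² + 0.02² + 0.12² + 0.02² + 0.20² + 0.02² + 0.39² = 0.0004 + 0.0441 + 0.0004 + 0.0144 + 0.0004 + 0.0400 + 0.0004 + 0.1521 = 0.2522
Σp_2ᵢ² = 0.15² + 0.02² + 0.14² + 0.31² + 0.02² + 0.09² + 0.04² + 0.23² = 0.0225 + 0.0004 + 0.0196 + 0.0961 + 0.0004 + 0.0081 + 0.0016 + 0.0529 = 0.2016
O = 0.1561 / √(0.2522 × 0.2016) = 0.1561 / 0.225485 = 0.69229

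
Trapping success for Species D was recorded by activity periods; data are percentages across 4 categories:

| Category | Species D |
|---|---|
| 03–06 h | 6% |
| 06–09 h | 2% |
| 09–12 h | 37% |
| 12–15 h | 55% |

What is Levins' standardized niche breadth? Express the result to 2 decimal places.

Convert percentages to proportions (divide by 100).
Σpᵢ² = 0.06² + 0.02² + 0.37² + 0.55² = 0.0036 + 0.0004 + 0.1369 + 0.3025 = 0.4434
B = 1 / 0.4434 = 2.2553
Bₛ = (B − 1)/(n − 1) = (2.2553 − 1)/(4 − 1) = 1.2553/3 = 0.4184

0.42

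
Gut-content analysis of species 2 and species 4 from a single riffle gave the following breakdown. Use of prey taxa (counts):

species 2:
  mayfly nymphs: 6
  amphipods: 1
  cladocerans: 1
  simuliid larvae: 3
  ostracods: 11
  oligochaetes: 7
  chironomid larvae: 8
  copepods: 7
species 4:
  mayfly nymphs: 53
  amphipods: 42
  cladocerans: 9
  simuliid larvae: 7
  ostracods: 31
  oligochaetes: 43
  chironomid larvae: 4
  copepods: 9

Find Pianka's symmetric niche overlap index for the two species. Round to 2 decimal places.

0.71

Proportions for species 2 (n=44): 6/44=0.1364, 1/44=0.0227, 1/44=0.0227, 3/44=0.0682, 11/44=0.2500, 7/44=0.1591, 8/44=0.1818, 7/44=0.1591
Proportions for species 4 (n=198): 53/198=0.2677, 42/198=0.2121, 9/198=0.0455, 7/198=0.0354, 31/198=0.1566, 43/198=0.2172, 4/198=0.0202, 9/198=0.0455
Σ p₁ᵢp₂ᵢ = 0.036514 + 0.004815 + 0.001033 + 0.002414 + 0.039150 + 0.034557 + 0.003672 + 0.007239 = 0.129394
Σp_1ᵢ² = 0.1364² + 0.0227² + 0.0227² + 0.0682² + 0.2500² + 0.1591² + 0.1818² + 0.1591² = 0.018605 + 0.000515 + 0.000515 + 0.004651 + 0.062500 + 0.025313 + 0.033051 + 0.025313 = 0.170463
Σp_2ᵢ² = 0.2677² + 0.2121² + 0.0455² + 0.0354² + 0.1566² + 0.2172² + 0.0202² + 0.0455² = 0.071663 + 0.044986 + 0.002070 + 0.001253 + 0.024524 + 0.047176 + 0.000408 + 0.002070 = 0.194150
O = 0.129394 / √(0.170463 × 0.194150) = 0.129394 / 0.1819214 = 0.7113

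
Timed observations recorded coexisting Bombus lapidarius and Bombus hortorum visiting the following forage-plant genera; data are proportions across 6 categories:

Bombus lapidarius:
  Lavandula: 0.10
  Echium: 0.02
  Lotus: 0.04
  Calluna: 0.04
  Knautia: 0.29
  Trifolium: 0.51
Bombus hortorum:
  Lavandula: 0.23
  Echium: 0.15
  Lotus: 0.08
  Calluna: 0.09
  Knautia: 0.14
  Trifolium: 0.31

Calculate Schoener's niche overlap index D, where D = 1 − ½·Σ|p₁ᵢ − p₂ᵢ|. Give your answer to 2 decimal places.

0.65

Σ|p₁ᵢ − p₂ᵢ| = 0.13 + 0.13 + 0.04 + 0.05 + 0.15 + 0.20 = 0.70
D = 1 − ½ × 0.70 = 1 − 0.350 = 0.6500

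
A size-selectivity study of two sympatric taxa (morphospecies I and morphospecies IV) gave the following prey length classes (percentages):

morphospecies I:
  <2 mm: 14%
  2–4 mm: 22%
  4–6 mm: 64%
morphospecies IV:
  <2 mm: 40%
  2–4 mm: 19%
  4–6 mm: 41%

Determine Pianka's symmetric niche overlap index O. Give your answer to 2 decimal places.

0.86

Convert percentages to proportions (divide by 100).
Σ p₁ᵢp₂ᵢ = 0.0560 + 0.0418 + 0.2624 = 0.3602
Σp_1ᵢ² = 0.14² + 0.22² + 0.64² = 0.0196 + 0.0484 + 0.4096 = 0.4776
Σp_2ᵢ² = 0.40² + 0.19² + 0.41² = 0.1600 + 0.0361 + 0.1681 = 0.3642
O = 0.3602 / √(0.4776 × 0.3642) = 0.3602 / 0.41706 = 0.8637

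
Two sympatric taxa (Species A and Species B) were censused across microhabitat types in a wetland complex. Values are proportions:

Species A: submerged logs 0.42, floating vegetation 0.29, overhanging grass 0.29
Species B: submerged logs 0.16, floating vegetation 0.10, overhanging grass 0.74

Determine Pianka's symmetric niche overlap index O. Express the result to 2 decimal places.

Σ p₁ᵢp₂ᵢ = 0.0672 + 0.0290 + 0.2146 = 0.3108
Σp_1ᵢ² = 0.42² + 0.29² + 0.29² = 0.1764 + 0.0841 + 0.0841 = 0.3446
Σp_2ᵢ² = 0.16² + 0.10² + 0.74² = 0.0256 + 0.0100 + 0.5476 = 0.5832
O = 0.3108 / √(0.3446 × 0.5832) = 0.3108 / 0.44830 = 0.6933

0.69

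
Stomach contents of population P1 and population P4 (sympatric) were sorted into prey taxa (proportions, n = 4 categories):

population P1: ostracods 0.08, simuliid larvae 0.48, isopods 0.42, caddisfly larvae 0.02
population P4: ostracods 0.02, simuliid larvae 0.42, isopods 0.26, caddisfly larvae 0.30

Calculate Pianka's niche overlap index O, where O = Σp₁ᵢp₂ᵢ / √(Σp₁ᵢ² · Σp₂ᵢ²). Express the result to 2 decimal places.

0.86

Σ p₁ᵢp₂ᵢ = 0.0016 + 0.2016 + 0.1092 + 0.0060 = 0.3184
Σp_1ᵢ² = 0.08² + 0.48² + 0.42² + 0.02² = 0.0064 + 0.2304 + 0.1764 + 0.0004 = 0.4136
Σp_2ᵢ² = 0.02² + 0.42² + 0.26² + 0.30² = 0.0004 + 0.1764 + 0.0676 + 0.0900 = 0.3344
O = 0.3184 / √(0.4136 × 0.3344) = 0.3184 / 0.37190 = 0.8561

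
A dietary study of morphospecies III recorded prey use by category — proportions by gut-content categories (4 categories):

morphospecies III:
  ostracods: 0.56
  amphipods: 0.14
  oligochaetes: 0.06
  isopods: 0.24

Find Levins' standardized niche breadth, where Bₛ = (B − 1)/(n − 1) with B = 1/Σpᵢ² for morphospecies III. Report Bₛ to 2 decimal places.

0.51

Σpᵢ² = 0.56² + 0.14² + 0.06² + 0.24² = 0.3136 + 0.0196 + 0.0036 + 0.0576 = 0.3944
B = 1 / 0.3944 = 2.5355
Bₛ = (B − 1)/(n − 1) = (2.5355 − 1)/(4 − 1) = 1.5355/3 = 0.5118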